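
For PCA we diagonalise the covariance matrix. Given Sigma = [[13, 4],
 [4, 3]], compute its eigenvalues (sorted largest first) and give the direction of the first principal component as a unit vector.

Step 1 — characteristic polynomial of 2×2 Sigma:
  det(Sigma - λI) = λ² - trace · λ + det = 0.
  trace = 13 + 3 = 16, det = 13·3 - (4)² = 23.
Step 2 — discriminant:
  Δ = trace² - 4·det = 256 - 92 = 164.
Step 3 — eigenvalues:
  λ = (trace ± √Δ)/2 = (16 ± 12.8062)/2,
  λ_1 = 14.4031,  λ_2 = 1.5969.

Step 4 — unit eigenvector for λ_1: solve (Sigma - λ_1 I)v = 0. First row:
  (13 - 14.4031)·v_x + (4)·v_y = 0, i.e. (-1.4031)·v_x + (4)·v_y = 0,
  so v ∝ (b, λ_1 - a) = (4, 1.4031) = u.
  ||u|| = √((4)² + (1.4031)²) = √(17.9688) ≈ 4.239,
  v_1 = u/||u|| ≈ (0.9436, 0.331) (||v_1|| = 1).

λ_1 = 14.4031,  λ_2 = 1.5969;  v_1 ≈ (0.9436, 0.331)


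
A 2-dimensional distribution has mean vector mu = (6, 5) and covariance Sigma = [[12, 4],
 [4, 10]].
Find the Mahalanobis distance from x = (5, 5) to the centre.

Step 1 — centre the observation: (x - mu) = (-1, 0).

Step 2 — invert Sigma. det(Sigma) = 12·10 - (4)² = 104.
  Sigma^{-1} = (1/det) · [[d, -b], [-b, a]] = [[0.0962, -0.0385],
 [-0.0385, 0.1154]].

Step 3 — form the quadratic (x - mu)^T · Sigma^{-1} · (x - mu):
  Sigma^{-1} · (x - mu) = (-0.0962, 0.0385).
  (x - mu)^T · [Sigma^{-1} · (x - mu)] = (-1)·(-0.0962) + (0)·(0.0385) = 0.0962.

Step 4 — take square root: d = √(0.0962) ≈ 0.3101.

d(x, mu) = √(0.0962) ≈ 0.3101


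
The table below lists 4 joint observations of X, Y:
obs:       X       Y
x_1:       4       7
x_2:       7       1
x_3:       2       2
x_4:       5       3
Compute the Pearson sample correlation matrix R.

Step 1 — column means:
  mean(X) = (4 + 7 + 2 + 5) / 4 = 18/4 = 4.5
  mean(Y) = (7 + 1 + 2 + 3) / 4 = 13/4 = 3.25

Step 2 — sample variances and covariances s[i,j] = (1/(n-1)) · Σ_k (x_{k,i} - mean_i) · (x_{k,j} - mean_j), with n-1 = 3:
  s[X,X] = ((-0.5)·(-0.5) + (2.5)·(2.5) + (-2.5)·(-2.5) + (0.5)·(0.5)) / 3 = 13/3 = 4.3333
  s[X,Y] = ((-0.5)·(3.75) + (2.5)·(-2.25) + (-2.5)·(-1.25) + (0.5)·(-0.25)) / 3 = -4.5/3 = -1.5
  s[Y,Y] = ((3.75)·(3.75) + (-2.25)·(-2.25) + (-1.25)·(-1.25) + (-0.25)·(-0.25)) / 3 = 20.75/3 = 6.9167
  Sample standard deviations s_i = √(s[i,i]):
  s(X) = √(4.3333) = 2.0817
  s(Y) = √(6.9167) = 2.63

Step 3 — r_{ij} = s_{ij} / (s_i · s_j):
  r[X,X] = 1 (diagonal).
  r[X,Y] = -1.5 / (2.0817 · 2.63) = -1.5 / 5.4747 = -0.274
  r[Y,Y] = 1 (diagonal).

R is symmetric with unit diagonal. Assembling:

R = [[1, -0.274],
 [-0.274, 1]]


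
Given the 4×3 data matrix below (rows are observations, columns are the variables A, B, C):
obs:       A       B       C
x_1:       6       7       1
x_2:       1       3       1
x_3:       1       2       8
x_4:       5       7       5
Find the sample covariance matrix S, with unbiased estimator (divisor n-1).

Step 1 — column means:
  mean(A) = (6 + 1 + 1 + 5) / 4 = 13/4 = 3.25
  mean(B) = (7 + 3 + 2 + 7) / 4 = 19/4 = 4.75
  mean(C) = (1 + 1 + 8 + 5) / 4 = 15/4 = 3.75

Step 2 — sample covariance S[i,j] = (1/(n-1)) · Σ_k (x_{k,i} - mean_i) · (x_{k,j} - mean_j), with n-1 = 3.
  S[A,A] = ((2.75)·(2.75) + (-2.25)·(-2.25) + (-2.25)·(-2.25) + (1.75)·(1.75)) / 3 = 20.75/3 = 6.9167
  S[A,B] = ((2.75)·(2.25) + (-2.25)·(-1.75) + (-2.25)·(-2.75) + (1.75)·(2.25)) / 3 = 20.25/3 = 6.75
  S[A,C] = ((2.75)·(-2.75) + (-2.25)·(-2.75) + (-2.25)·(4.25) + (1.75)·(1.25)) / 3 = -8.75/3 = -2.9167
  S[B,B] = ((2.25)·(2.25) + (-1.75)·(-1.75) + (-2.75)·(-2.75) + (2.25)·(2.25)) / 3 = 20.75/3 = 6.9167
  S[B,C] = ((2.25)·(-2.75) + (-1.75)·(-2.75) + (-2.75)·(4.25) + (2.25)·(1.25)) / 3 = -10.25/3 = -3.4167
  S[C,C] = ((-2.75)·(-2.75) + (-2.75)·(-2.75) + (4.25)·(4.25) + (1.25)·(1.25)) / 3 = 34.75/3 = 11.5833

S is symmetric (S[j,i] = S[i,j]). Assembling:

S = [[6.9167, 6.75, -2.9167],
 [6.75, 6.9167, -3.4167],
 [-2.9167, -3.4167, 11.5833]]


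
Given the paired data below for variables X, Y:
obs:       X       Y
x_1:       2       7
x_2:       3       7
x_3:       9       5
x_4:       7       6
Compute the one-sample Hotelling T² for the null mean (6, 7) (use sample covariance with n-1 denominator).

Step 1 — sample mean vector:
  mean(X) = (2 + 3 + 9 + 7) / 4 = 21/4 = 5.25
  mean(Y) = (7 + 7 + 5 + 6) / 4 = 25/4 = 6.25
  x̄ = (5.25, 6.25),  deviation x̄ - mu_0 = (5.25, 6.25) - (6, 7) = (-0.75, -0.75).

Step 2 — sample covariance matrix, S[i,j] = (1/(n-1)) · Σ_k (x_{k,i} - mean_i) · (x_{k,j} - mean_j), divisor n-1 = 3:
  S[X,X] = ((-3.25)·(-3.25) + (-2.25)·(-2.25) + (3.75)·(3.75) + (1.75)·(1.75)) / 3 = 32.75/3 = 10.9167
  S[X,Y] = ((-3.25)·(0.75) + (-2.25)·(0.75) + (3.75)·(-1.25) + (1.75)·(-0.25)) / 3 = -9.25/3 = -3.0833
  S[Y,Y] = ((0.75)·(0.75) + (0.75)·(0.75) + (-1.25)·(-1.25) + (-0.25)·(-0.25)) / 3 = 2.75/3 = 0.9167
  S = [[10.9167, -3.0833],
 [-3.0833, 0.9167]].

Step 3 — invert S. det(S) = 10.9167·0.9167 - (-3.0833)² = 0.5.
  S^{-1} = (1/det) · [[d, -b], [-b, a]] = [[1.8333, 6.1667],
 [6.1667, 21.8333]].

Step 4 — quadratic form (x̄ - mu_0)^T · S^{-1} · (x̄ - mu_0):
  S^{-1} · (x̄ - mu_0) = (-6, -21),
  (x̄ - mu_0)^T · [...] = (-0.75)·(-6) + (-0.75)·(-21) = 20.25.

Step 5 — scale by n: T² = 4 · 20.25 = 81.

T² ≈ 81


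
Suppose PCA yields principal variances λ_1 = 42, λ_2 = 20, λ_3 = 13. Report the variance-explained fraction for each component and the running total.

Step 1 — total variance = trace(Sigma) = Σ λ_i = 42 + 20 + 13 = 75.

Step 2 — fraction explained by component i = λ_i / Σ λ:
  PC1: 42/75 = 0.56
  PC2: 20/75 = 0.2667
  PC3: 13/75 = 0.1733

Step 3 — cumulative fraction after k components = (λ_1 + ... + λ_k) / Σ λ:
  k = 1: 42/75 = 0.56
  k = 2: (42 + 20)/75 = 62/75 = 0.8267
  k = 3: (42 + 20 + 13)/75 = 75/75 = 1

Summary (fraction, with percent):

explained: PC1 0.56 (56%), PC2 0.2667 (26.67%), PC3 0.1733 (17.33%);  cumulative: 0.56, 0.8267, 1


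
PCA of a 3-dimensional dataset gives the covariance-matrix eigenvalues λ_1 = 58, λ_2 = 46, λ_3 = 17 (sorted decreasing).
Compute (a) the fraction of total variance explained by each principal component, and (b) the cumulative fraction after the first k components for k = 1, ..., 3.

Step 1 — total variance = trace(Sigma) = Σ λ_i = 58 + 46 + 17 = 121.

Step 2 — fraction explained by component i = λ_i / Σ λ:
  PC1: 58/121 = 0.4793
  PC2: 46/121 = 0.3802
  PC3: 17/121 = 0.1405

Step 3 — cumulative fraction after k components = (λ_1 + ... + λ_k) / Σ λ:
  k = 1: 58/121 = 0.4793
  k = 2: (58 + 46)/121 = 104/121 = 0.8595
  k = 3: (58 + 46 + 17)/121 = 121/121 = 1

Summary (fraction, with percent):

explained: PC1 0.4793 (47.93%), PC2 0.3802 (38.02%), PC3 0.1405 (14.05%);  cumulative: 0.4793, 0.8595, 1


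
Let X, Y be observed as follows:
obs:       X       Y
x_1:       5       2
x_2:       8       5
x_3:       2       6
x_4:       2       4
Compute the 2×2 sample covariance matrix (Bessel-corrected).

Step 1 — column means:
  mean(X) = (5 + 8 + 2 + 2) / 4 = 17/4 = 4.25
  mean(Y) = (2 + 5 + 6 + 4) / 4 = 17/4 = 4.25

Step 2 — sample covariance S[i,j] = (1/(n-1)) · Σ_k (x_{k,i} - mean_i) · (x_{k,j} - mean_j), with n-1 = 3.
  S[X,X] = ((0.75)·(0.75) + (3.75)·(3.75) + (-2.25)·(-2.25) + (-2.25)·(-2.25)) / 3 = 24.75/3 = 8.25
  S[X,Y] = ((0.75)·(-2.25) + (3.75)·(0.75) + (-2.25)·(1.75) + (-2.25)·(-0.25)) / 3 = -2.25/3 = -0.75
  S[Y,Y] = ((-2.25)·(-2.25) + (0.75)·(0.75) + (1.75)·(1.75) + (-0.25)·(-0.25)) / 3 = 8.75/3 = 2.9167

S is symmetric (S[j,i] = S[i,j]). Assembling:

S = [[8.25, -0.75],
 [-0.75, 2.9167]]


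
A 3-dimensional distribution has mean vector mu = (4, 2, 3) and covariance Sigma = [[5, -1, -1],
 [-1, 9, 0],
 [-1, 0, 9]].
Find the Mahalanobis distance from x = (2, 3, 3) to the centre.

Step 1 — centre the observation: (x - mu) = (-2, 1, 0).

Step 2 — invert Sigma (cofactor / det for 3×3, or solve directly):
  Sigma^{-1} = [[0.2093, 0.0233, 0.0233],
 [0.0233, 0.1137, 0.0026],
 [0.0233, 0.0026, 0.1137]].

Step 3 — form the quadratic (x - mu)^T · Sigma^{-1} · (x - mu):
  Sigma^{-1} · (x - mu) = (-0.3953, 0.0672, -0.0439).
  (x - mu)^T · [Sigma^{-1} · (x - mu)] = (-2)·(-0.3953) + (1)·(0.0672) + (0)·(-0.0439) = 0.8579.

Step 4 — take square root: d = √(0.8579) ≈ 0.9262.

d(x, mu) = √(0.8579) ≈ 0.9262


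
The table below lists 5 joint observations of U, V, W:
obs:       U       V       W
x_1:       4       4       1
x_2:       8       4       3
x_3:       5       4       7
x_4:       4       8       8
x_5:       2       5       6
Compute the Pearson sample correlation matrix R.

Step 1 — column means:
  mean(U) = (4 + 8 + 5 + 4 + 2) / 5 = 23/5 = 4.6
  mean(V) = (4 + 4 + 4 + 8 + 5) / 5 = 25/5 = 5
  mean(W) = (1 + 3 + 7 + 8 + 6) / 5 = 25/5 = 5

Step 2 — sample variances and covariances s[i,j] = (1/(n-1)) · Σ_k (x_{k,i} - mean_i) · (x_{k,j} - mean_j), with n-1 = 4:
  s[U,U] = ((-0.6)·(-0.6) + (3.4)·(3.4) + (0.4)·(0.4) + (-0.6)·(-0.6) + (-2.6)·(-2.6)) / 4 = 19.2/4 = 4.8
  s[U,V] = ((-0.6)·(-1) + (3.4)·(-1) + (0.4)·(-1) + (-0.6)·(3) + (-2.6)·(0)) / 4 = -5/4 = -1.25
  s[U,W] = ((-0.6)·(-4) + (3.4)·(-2) + (0.4)·(2) + (-0.6)·(3) + (-2.6)·(1)) / 4 = -8/4 = -2
  s[V,V] = ((-1)·(-1) + (-1)·(-1) + (-1)·(-1) + (3)·(3) + (0)·(0)) / 4 = 12/4 = 3
  s[V,W] = ((-1)·(-4) + (-1)·(-2) + (-1)·(2) + (3)·(3) + (0)·(1)) / 4 = 13/4 = 3.25
  s[W,W] = ((-4)·(-4) + (-2)·(-2) + (2)·(2) + (3)·(3) + (1)·(1)) / 4 = 34/4 = 8.5
  Sample standard deviations s_i = √(s[i,i]):
  s(U) = √(4.8) = 2.1909
  s(V) = √(3) = 1.7321
  s(W) = √(8.5) = 2.9155

Step 3 — r_{ij} = s_{ij} / (s_i · s_j):
  r[U,U] = 1 (diagonal).
  r[U,V] = -1.25 / (2.1909 · 1.7321) = -1.25 / 3.7947 = -0.3294
  r[U,W] = -2 / (2.1909 · 2.9155) = -2 / 6.3875 = -0.3131
  r[V,V] = 1 (diagonal).
  r[V,W] = 3.25 / (1.7321 · 2.9155) = 3.25 / 5.0498 = 0.6436
  r[W,W] = 1 (diagonal).

R is symmetric with unit diagonal. Assembling:

R = [[1, -0.3294, -0.3131],
 [-0.3294, 1, 0.6436],
 [-0.3131, 0.6436, 1]]


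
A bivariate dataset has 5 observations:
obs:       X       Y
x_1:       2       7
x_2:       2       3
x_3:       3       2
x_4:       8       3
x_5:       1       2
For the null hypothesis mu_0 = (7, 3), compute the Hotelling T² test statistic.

Step 1 — sample mean vector:
  mean(X) = (2 + 2 + 3 + 8 + 1) / 5 = 16/5 = 3.2
  mean(Y) = (7 + 3 + 2 + 3 + 2) / 5 = 17/5 = 3.4
  x̄ = (3.2, 3.4),  deviation x̄ - mu_0 = (3.2, 3.4) - (7, 3) = (-3.8, 0.4).

Step 2 — sample covariance matrix, S[i,j] = (1/(n-1)) · Σ_k (x_{k,i} - mean_i) · (x_{k,j} - mean_j), divisor n-1 = 4:
  S[X,X] = ((-1.2)·(-1.2) + (-1.2)·(-1.2) + (-0.2)·(-0.2) + (4.8)·(4.8) + (-2.2)·(-2.2)) / 4 = 30.8/4 = 7.7
  S[X,Y] = ((-1.2)·(3.6) + (-1.2)·(-0.4) + (-0.2)·(-1.4) + (4.8)·(-0.4) + (-2.2)·(-1.4)) / 4 = -2.4/4 = -0.6
  S[Y,Y] = ((3.6)·(3.6) + (-0.4)·(-0.4) + (-1.4)·(-1.4) + (-0.4)·(-0.4) + (-1.4)·(-1.4)) / 4 = 17.2/4 = 4.3
  S = [[7.7, -0.6],
 [-0.6, 4.3]].

Step 3 — invert S. det(S) = 7.7·4.3 - (-0.6)² = 32.75.
  S^{-1} = (1/det) · [[d, -b], [-b, a]] = [[0.1313, 0.0183],
 [0.0183, 0.2351]].

Step 4 — quadratic form (x̄ - mu_0)^T · S^{-1} · (x̄ - mu_0):
  S^{-1} · (x̄ - mu_0) = (-0.4916, 0.0244),
  (x̄ - mu_0)^T · [...] = (-3.8)·(-0.4916) + (0.4)·(0.0244) = 1.8779.

Step 5 — scale by n: T² = 5 · 1.8779 = 9.3893.

T² ≈ 9.3893


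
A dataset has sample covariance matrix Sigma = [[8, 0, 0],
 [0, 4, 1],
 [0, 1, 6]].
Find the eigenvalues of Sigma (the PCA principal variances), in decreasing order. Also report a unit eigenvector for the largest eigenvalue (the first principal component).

Step 1 — characteristic polynomial p(λ) = det(λI - Sigma) = λ³ - tr·λ² + c_1·λ - det, where tr = trace, c_1 = sum of the principal 2×2 minors, det = det(Sigma):
  tr = 8 + 4 + 6 = 18,
  c_1 = (8·4 - (0)²) + (8·6 - (0)²) + (4·6 - (1)²) = 32 + 48 + 23 = 103,
  det = 8·(4·6 - (1)²) - (0)·((0)·6 - (1)·(0)) + (0)·((0)·(1) - 4·(0)) = 8·(23) - (0)·(0) + (0)·(0) = 184.
  So p(λ) = λ³ - 18λ² + 103λ - 184.
Step 2 — look for an integer root (rational root theorem: any rational root is an integer divisor of 184). Testing λ = 8:
  p(8) = 512 - 1152 + 824 - 184 = 0  ✓
  Dividing out (λ - 8): p(λ) = (λ - 8)(λ² - 10λ + 23).
Step 3 — remaining eigenvalues from the quadratic λ² - 10λ + 23 = 0:
  Δ = 10² - 4·23 = 100 - 92 = 8,  λ = (10 ± √8)/2 = (10 ± 2.8284)/2 ≈ 6.4142 or 3.5858.
  Sorted: λ_1 = 8,  λ_2 = 6.4142,  λ_3 = 3.5858  (check: sum = 18 = tr ✓).

Step 4 — unit eigenvector for λ_1 = 8: v spans the null space of (Sigma - λ_1 I), whose rows are
  r_1 = (0, 0, 0),  r_2 = (0, -4, 1),  r_3 = (0, 1, -2).
  v is orthogonal to every row, so take v ∝ r_2 × r_3 = ((-4)·(-2) - (1)·(1), (1)·(0) - (0)·(-2), (0)·(1) - (-4)·(0)) = (7, 0, 0).
  Rescale (divide by 7): u = (1, 0, 0).
  ||u|| = √((1)² + (0)² + (0)²) = √(1) = 1,  v_1 = u/||u|| ≈ (1, 0, 0) (||v_1|| = 1).

λ_1 = 8,  λ_2 = 6.4142,  λ_3 = 3.5858;  v_1 ≈ (1, 0, 0)


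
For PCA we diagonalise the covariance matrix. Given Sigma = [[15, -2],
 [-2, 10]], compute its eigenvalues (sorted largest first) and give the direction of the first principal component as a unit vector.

Step 1 — characteristic polynomial of 2×2 Sigma:
  det(Sigma - λI) = λ² - trace · λ + det = 0.
  trace = 15 + 10 = 25, det = 15·10 - (-2)² = 146.
Step 2 — discriminant:
  Δ = trace² - 4·det = 625 - 584 = 41.
Step 3 — eigenvalues:
  λ = (trace ± √Δ)/2 = (25 ± 6.4031)/2,
  λ_1 = 15.7016,  λ_2 = 9.2984.

Step 4 — unit eigenvector for λ_1: solve (Sigma - λ_1 I)v = 0. First row:
  (15 - 15.7016)·v_x + (-2)·v_y = 0, i.e. (-0.7016)·v_x + (-2)·v_y = 0,
  so v ∝ (b, λ_1 - a) = (-2, 0.7016); multiply by -1 so the first entry is positive: u = (2, -0.7016).
  ||u|| = √((2)² + (-0.7016)²) = √(4.4922) ≈ 2.1195,
  v_1 = u/||u|| ≈ (0.9436, -0.331) (||v_1|| = 1).

λ_1 = 15.7016,  λ_2 = 9.2984;  v_1 ≈ (0.9436, -0.331)


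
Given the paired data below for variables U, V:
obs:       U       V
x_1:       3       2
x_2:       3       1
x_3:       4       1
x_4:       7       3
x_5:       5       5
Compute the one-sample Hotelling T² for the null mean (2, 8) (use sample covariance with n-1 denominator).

Step 1 — sample mean vector:
  mean(U) = (3 + 3 + 4 + 7 + 5) / 5 = 22/5 = 4.4
  mean(V) = (2 + 1 + 1 + 3 + 5) / 5 = 12/5 = 2.4
  x̄ = (4.4, 2.4),  deviation x̄ - mu_0 = (4.4, 2.4) - (2, 8) = (2.4, -5.6).

Step 2 — sample covariance matrix, S[i,j] = (1/(n-1)) · Σ_k (x_{k,i} - mean_i) · (x_{k,j} - mean_j), divisor n-1 = 4:
  S[U,U] = ((-1.4)·(-1.4) + (-1.4)·(-1.4) + (-0.4)·(-0.4) + (2.6)·(2.6) + (0.6)·(0.6)) / 4 = 11.2/4 = 2.8
  S[U,V] = ((-1.4)·(-0.4) + (-1.4)·(-1.4) + (-0.4)·(-1.4) + (2.6)·(0.6) + (0.6)·(2.6)) / 4 = 6.2/4 = 1.55
  S[V,V] = ((-0.4)·(-0.4) + (-1.4)·(-1.4) + (-1.4)·(-1.4) + (0.6)·(0.6) + (2.6)·(2.6)) / 4 = 11.2/4 = 2.8
  S = [[2.8, 1.55],
 [1.55, 2.8]].

Step 3 — invert S. det(S) = 2.8·2.8 - (1.55)² = 5.4375.
  S^{-1} = (1/det) · [[d, -b], [-b, a]] = [[0.5149, -0.2851],
 [-0.2851, 0.5149]].

Step 4 — quadratic form (x̄ - mu_0)^T · S^{-1} · (x̄ - mu_0):
  S^{-1} · (x̄ - mu_0) = (2.8322, -3.5678),
  (x̄ - mu_0)^T · [...] = (2.4)·(2.8322) + (-5.6)·(-3.5678) = 26.777.

Step 5 — scale by n: T² = 5 · 26.777 = 133.8851.

T² ≈ 133.8851


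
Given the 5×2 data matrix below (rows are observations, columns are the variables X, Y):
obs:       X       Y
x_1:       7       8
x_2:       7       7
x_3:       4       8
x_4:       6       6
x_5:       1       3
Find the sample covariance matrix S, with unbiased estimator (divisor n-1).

Step 1 — column means:
  mean(X) = (7 + 7 + 4 + 6 + 1) / 5 = 25/5 = 5
  mean(Y) = (8 + 7 + 8 + 6 + 3) / 5 = 32/5 = 6.4

Step 2 — sample covariance S[i,j] = (1/(n-1)) · Σ_k (x_{k,i} - mean_i) · (x_{k,j} - mean_j), with n-1 = 4.
  S[X,X] = ((2)·(2) + (2)·(2) + (-1)·(-1) + (1)·(1) + (-4)·(-4)) / 4 = 26/4 = 6.5
  S[X,Y] = ((2)·(1.6) + (2)·(0.6) + (-1)·(1.6) + (1)·(-0.4) + (-4)·(-3.4)) / 4 = 16/4 = 4
  S[Y,Y] = ((1.6)·(1.6) + (0.6)·(0.6) + (1.6)·(1.6) + (-0.4)·(-0.4) + (-3.4)·(-3.4)) / 4 = 17.2/4 = 4.3

S is symmetric (S[j,i] = S[i,j]). Assembling:

S = [[6.5, 4],
 [4, 4.3]]


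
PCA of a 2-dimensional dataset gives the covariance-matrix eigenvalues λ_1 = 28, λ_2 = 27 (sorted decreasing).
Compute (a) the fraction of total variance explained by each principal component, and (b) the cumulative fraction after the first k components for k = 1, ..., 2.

Step 1 — total variance = trace(Sigma) = Σ λ_i = 28 + 27 = 55.

Step 2 — fraction explained by component i = λ_i / Σ λ:
  PC1: 28/55 = 0.5091
  PC2: 27/55 = 0.4909

Step 3 — cumulative fraction after k components = (λ_1 + ... + λ_k) / Σ λ:
  k = 1: 28/55 = 0.5091
  k = 2: (28 + 27)/55 = 55/55 = 1

Summary (fraction, with percent):

explained: PC1 0.5091 (50.91%), PC2 0.4909 (49.09%);  cumulative: 0.5091, 1


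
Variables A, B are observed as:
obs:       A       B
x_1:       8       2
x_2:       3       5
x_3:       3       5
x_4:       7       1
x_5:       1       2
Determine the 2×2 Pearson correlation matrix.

Step 1 — column means:
  mean(A) = (8 + 3 + 3 + 7 + 1) / 5 = 22/5 = 4.4
  mean(B) = (2 + 5 + 5 + 1 + 2) / 5 = 15/5 = 3

Step 2 — sample variances and covariances s[i,j] = (1/(n-1)) · Σ_k (x_{k,i} - mean_i) · (x_{k,j} - mean_j), with n-1 = 4:
  s[A,A] = ((3.6)·(3.6) + (-1.4)·(-1.4) + (-1.4)·(-1.4) + (2.6)·(2.6) + (-3.4)·(-3.4)) / 4 = 35.2/4 = 8.8
  s[A,B] = ((3.6)·(-1) + (-1.4)·(2) + (-1.4)·(2) + (2.6)·(-2) + (-3.4)·(-1)) / 4 = -11/4 = -2.75
  s[B,B] = ((-1)·(-1) + (2)·(2) + (2)·(2) + (-2)·(-2) + (-1)·(-1)) / 4 = 14/4 = 3.5
  Sample standard deviations s_i = √(s[i,i]):
  s(A) = √(8.8) = 2.9665
  s(B) = √(3.5) = 1.8708

Step 3 — r_{ij} = s_{ij} / (s_i · s_j):
  r[A,A] = 1 (diagonal).
  r[A,B] = -2.75 / (2.9665 · 1.8708) = -2.75 / 5.5498 = -0.4955
  r[B,B] = 1 (diagonal).

R is symmetric with unit diagonal. Assembling:

R = [[1, -0.4955],
 [-0.4955, 1]]


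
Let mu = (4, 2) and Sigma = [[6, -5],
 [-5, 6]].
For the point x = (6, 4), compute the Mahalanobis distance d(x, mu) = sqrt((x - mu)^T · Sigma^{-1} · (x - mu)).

Step 1 — centre the observation: (x - mu) = (2, 2).

Step 2 — invert Sigma. det(Sigma) = 6·6 - (-5)² = 11.
  Sigma^{-1} = (1/det) · [[d, -b], [-b, a]] = [[0.5455, 0.4545],
 [0.4545, 0.5455]].

Step 3 — form the quadratic (x - mu)^T · Sigma^{-1} · (x - mu):
  Sigma^{-1} · (x - mu) = (2, 2).
  (x - mu)^T · [Sigma^{-1} · (x - mu)] = (2)·(2) + (2)·(2) = 8.

Step 4 — take square root: d = √(8) ≈ 2.8284.

d(x, mu) = √(8) ≈ 2.8284


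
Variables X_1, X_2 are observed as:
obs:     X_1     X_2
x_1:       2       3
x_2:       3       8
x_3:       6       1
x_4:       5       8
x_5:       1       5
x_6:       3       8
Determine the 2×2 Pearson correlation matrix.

Step 1 — column means:
  mean(X_1) = (2 + 3 + 6 + 5 + 1 + 3) / 6 = 20/6 = 3.3333
  mean(X_2) = (3 + 8 + 1 + 8 + 5 + 8) / 6 = 33/6 = 5.5

Step 2 — sample variances and covariances s[i,j] = (1/(n-1)) · Σ_k (x_{k,i} - mean_i) · (x_{k,j} - mean_j), with n-1 = 5:
  s[X_1,X_1] = ((-1.3333)·(-1.3333) + (-0.3333)·(-0.3333) + (2.6667)·(2.6667) + (1.6667)·(1.6667) + (-2.3333)·(-2.3333) + (-0.3333)·(-0.3333)) / 5 = 17.3333/5 = 3.4667
  s[X_1,X_2] = ((-1.3333)·(-2.5) + (-0.3333)·(2.5) + (2.6667)·(-4.5) + (1.6667)·(2.5) + (-2.3333)·(-0.5) + (-0.3333)·(2.5)) / 5 = -5/5 = -1
  s[X_2,X_2] = ((-2.5)·(-2.5) + (2.5)·(2.5) + (-4.5)·(-4.5) + (2.5)·(2.5) + (-0.5)·(-0.5) + (2.5)·(2.5)) / 5 = 45.5/5 = 9.1
  Sample standard deviations s_i = √(s[i,i]):
  s(X_1) = √(3.4667) = 1.8619
  s(X_2) = √(9.1) = 3.0166

Step 3 — r_{ij} = s_{ij} / (s_i · s_j):
  r[X_1,X_1] = 1 (diagonal).
  r[X_1,X_2] = -1 / (1.8619 · 3.0166) = -1 / 5.6166 = -0.178
  r[X_2,X_2] = 1 (diagonal).

R is symmetric with unit diagonal. Assembling:

R = [[1, -0.178],
 [-0.178, 1]]


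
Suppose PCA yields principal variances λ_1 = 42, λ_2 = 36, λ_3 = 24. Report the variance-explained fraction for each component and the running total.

Step 1 — total variance = trace(Sigma) = Σ λ_i = 42 + 36 + 24 = 102.

Step 2 — fraction explained by component i = λ_i / Σ λ:
  PC1: 42/102 = 0.4118
  PC2: 36/102 = 0.3529
  PC3: 24/102 = 0.2353

Step 3 — cumulative fraction after k components = (λ_1 + ... + λ_k) / Σ λ:
  k = 1: 42/102 = 0.4118
  k = 2: (42 + 36)/102 = 78/102 = 0.7647
  k = 3: (42 + 36 + 24)/102 = 102/102 = 1

Summary (fraction, with percent):

explained: PC1 0.4118 (41.18%), PC2 0.3529 (35.29%), PC3 0.2353 (23.53%);  cumulative: 0.4118, 0.7647, 1


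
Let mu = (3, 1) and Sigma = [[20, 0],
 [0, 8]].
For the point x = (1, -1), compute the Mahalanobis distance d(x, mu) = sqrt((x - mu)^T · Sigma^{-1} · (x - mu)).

Step 1 — centre the observation: (x - mu) = (-2, -2).

Step 2 — invert Sigma. det(Sigma) = 20·8 - (0)² = 160.
  Sigma^{-1} = (1/det) · [[d, -b], [-b, a]] = [[0.05, 0],
 [0, 0.125]].

Step 3 — form the quadratic (x - mu)^T · Sigma^{-1} · (x - mu):
  Sigma^{-1} · (x - mu) = (-0.1, -0.25).
  (x - mu)^T · [Sigma^{-1} · (x - mu)] = (-2)·(-0.1) + (-2)·(-0.25) = 0.7.

Step 4 — take square root: d = √(0.7) ≈ 0.8367.

d(x, mu) = √(0.7) ≈ 0.8367


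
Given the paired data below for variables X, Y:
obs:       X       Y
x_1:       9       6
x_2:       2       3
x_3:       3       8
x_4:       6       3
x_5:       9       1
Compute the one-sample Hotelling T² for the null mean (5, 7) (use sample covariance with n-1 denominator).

Step 1 — sample mean vector:
  mean(X) = (9 + 2 + 3 + 6 + 9) / 5 = 29/5 = 5.8
  mean(Y) = (6 + 3 + 8 + 3 + 1) / 5 = 21/5 = 4.2
  x̄ = (5.8, 4.2),  deviation x̄ - mu_0 = (5.8, 4.2) - (5, 7) = (0.8, -2.8).

Step 2 — sample covariance matrix, S[i,j] = (1/(n-1)) · Σ_k (x_{k,i} - mean_i) · (x_{k,j} - mean_j), divisor n-1 = 4:
  S[X,X] = ((3.2)·(3.2) + (-3.8)·(-3.8) + (-2.8)·(-2.8) + (0.2)·(0.2) + (3.2)·(3.2)) / 4 = 42.8/4 = 10.7
  S[X,Y] = ((3.2)·(1.8) + (-3.8)·(-1.2) + (-2.8)·(3.8) + (0.2)·(-1.2) + (3.2)·(-3.2)) / 4 = -10.8/4 = -2.7
  S[Y,Y] = ((1.8)·(1.8) + (-1.2)·(-1.2) + (3.8)·(3.8) + (-1.2)·(-1.2) + (-3.2)·(-3.2)) / 4 = 30.8/4 = 7.7
  S = [[10.7, -2.7],
 [-2.7, 7.7]].

Step 3 — invert S. det(S) = 10.7·7.7 - (-2.7)² = 75.1.
  S^{-1} = (1/det) · [[d, -b], [-b, a]] = [[0.1025, 0.036],
 [0.036, 0.1425]].

Step 4 — quadratic form (x̄ - mu_0)^T · S^{-1} · (x̄ - mu_0):
  S^{-1} · (x̄ - mu_0) = (-0.0186, -0.3702),
  (x̄ - mu_0)^T · [...] = (0.8)·(-0.0186) + (-2.8)·(-0.3702) = 1.0216.

Step 5 — scale by n: T² = 5 · 1.0216 = 5.1079.

T² ≈ 5.1079


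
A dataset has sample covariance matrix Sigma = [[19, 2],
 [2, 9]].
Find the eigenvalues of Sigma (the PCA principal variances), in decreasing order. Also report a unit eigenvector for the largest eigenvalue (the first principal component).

Step 1 — characteristic polynomial of 2×2 Sigma:
  det(Sigma - λI) = λ² - trace · λ + det = 0.
  trace = 19 + 9 = 28, det = 19·9 - (2)² = 167.
Step 2 — discriminant:
  Δ = trace² - 4·det = 784 - 668 = 116.
Step 3 — eigenvalues:
  λ = (trace ± √Δ)/2 = (28 ± 10.7703)/2,
  λ_1 = 19.3852,  λ_2 = 8.6148.

Step 4 — unit eigenvector for λ_1: solve (Sigma - λ_1 I)v = 0. First row:
  (19 - 19.3852)·v_x + (2)·v_y = 0, i.e. (-0.3852)·v_x + (2)·v_y = 0,
  so v ∝ (b, λ_1 - a) = (2, 0.3852) = u.
  ||u|| = √((2)² + (0.3852)²) = √(4.1484) ≈ 2.0368,
  v_1 = u/||u|| ≈ (0.982, 0.1891) (||v_1|| = 1).

λ_1 = 19.3852,  λ_2 = 8.6148;  v_1 ≈ (0.982, 0.1891)


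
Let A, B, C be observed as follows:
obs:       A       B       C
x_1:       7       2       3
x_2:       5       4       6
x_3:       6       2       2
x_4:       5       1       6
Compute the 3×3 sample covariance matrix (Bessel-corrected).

Step 1 — column means:
  mean(A) = (7 + 5 + 6 + 5) / 4 = 23/4 = 5.75
  mean(B) = (2 + 4 + 2 + 1) / 4 = 9/4 = 2.25
  mean(C) = (3 + 6 + 2 + 6) / 4 = 17/4 = 4.25

Step 2 — sample covariance S[i,j] = (1/(n-1)) · Σ_k (x_{k,i} - mean_i) · (x_{k,j} - mean_j), with n-1 = 3.
  S[A,A] = ((1.25)·(1.25) + (-0.75)·(-0.75) + (0.25)·(0.25) + (-0.75)·(-0.75)) / 3 = 2.75/3 = 0.9167
  S[A,B] = ((1.25)·(-0.25) + (-0.75)·(1.75) + (0.25)·(-0.25) + (-0.75)·(-1.25)) / 3 = -0.75/3 = -0.25
  S[A,C] = ((1.25)·(-1.25) + (-0.75)·(1.75) + (0.25)·(-2.25) + (-0.75)·(1.75)) / 3 = -4.75/3 = -1.5833
  S[B,B] = ((-0.25)·(-0.25) + (1.75)·(1.75) + (-0.25)·(-0.25) + (-1.25)·(-1.25)) / 3 = 4.75/3 = 1.5833
  S[B,C] = ((-0.25)·(-1.25) + (1.75)·(1.75) + (-0.25)·(-2.25) + (-1.25)·(1.75)) / 3 = 1.75/3 = 0.5833
  S[C,C] = ((-1.25)·(-1.25) + (1.75)·(1.75) + (-2.25)·(-2.25) + (1.75)·(1.75)) / 3 = 12.75/3 = 4.25

S is symmetric (S[j,i] = S[i,j]). Assembling:

S = [[0.9167, -0.25, -1.5833],
 [-0.25, 1.5833, 0.5833],
 [-1.5833, 0.5833, 4.25]]


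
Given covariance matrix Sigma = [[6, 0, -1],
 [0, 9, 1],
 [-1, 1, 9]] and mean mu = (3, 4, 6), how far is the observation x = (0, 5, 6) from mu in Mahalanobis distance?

Step 1 — centre the observation: (x - mu) = (-3, 1, 0).

Step 2 — invert Sigma (cofactor / det for 3×3, or solve directly):
  Sigma^{-1} = [[0.1699, -0.0021, 0.0191],
 [-0.0021, 0.1125, -0.0127],
 [0.0191, -0.0127, 0.1146]].

Step 3 — form the quadratic (x - mu)^T · Sigma^{-1} · (x - mu):
  Sigma^{-1} · (x - mu) = (-0.5117, 0.1189, -0.0701).
  (x - mu)^T · [Sigma^{-1} · (x - mu)] = (-3)·(-0.5117) + (1)·(0.1189) + (0)·(-0.0701) = 1.6539.

Step 4 — take square root: d = √(1.6539) ≈ 1.2861.

d(x, mu) = √(1.6539) ≈ 1.2861


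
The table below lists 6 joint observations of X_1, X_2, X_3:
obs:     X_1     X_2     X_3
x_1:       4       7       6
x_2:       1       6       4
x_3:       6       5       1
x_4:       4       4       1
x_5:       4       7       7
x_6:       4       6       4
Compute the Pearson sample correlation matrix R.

Step 1 — column means:
  mean(X_1) = (4 + 1 + 6 + 4 + 4 + 4) / 6 = 23/6 = 3.8333
  mean(X_2) = (7 + 6 + 5 + 4 + 7 + 6) / 6 = 35/6 = 5.8333
  mean(X_3) = (6 + 4 + 1 + 1 + 7 + 4) / 6 = 23/6 = 3.8333

Step 2 — sample variances and covariances s[i,j] = (1/(n-1)) · Σ_k (x_{k,i} - mean_i) · (x_{k,j} - mean_j), with n-1 = 5:
  s[X_1,X_1] = ((0.1667)·(0.1667) + (-2.8333)·(-2.8333) + (2.1667)·(2.1667) + (0.1667)·(0.1667) + (0.1667)·(0.1667) + (0.1667)·(0.1667)) / 5 = 12.8333/5 = 2.5667
  s[X_1,X_2] = ((0.1667)·(1.1667) + (-2.8333)·(0.1667) + (2.1667)·(-0.8333) + (0.1667)·(-1.8333) + (0.1667)·(1.1667) + (0.1667)·(0.1667)) / 5 = -2.1667/5 = -0.4333
  s[X_1,X_3] = ((0.1667)·(2.1667) + (-2.8333)·(0.1667) + (2.1667)·(-2.8333) + (0.1667)·(-2.8333) + (0.1667)·(3.1667) + (0.1667)·(0.1667)) / 5 = -6.1667/5 = -1.2333
  s[X_2,X_2] = ((1.1667)·(1.1667) + (0.1667)·(0.1667) + (-0.8333)·(-0.8333) + (-1.8333)·(-1.8333) + (1.1667)·(1.1667) + (0.1667)·(0.1667)) / 5 = 6.8333/5 = 1.3667
  s[X_2,X_3] = ((1.1667)·(2.1667) + (0.1667)·(0.1667) + (-0.8333)·(-2.8333) + (-1.8333)·(-2.8333) + (1.1667)·(3.1667) + (0.1667)·(0.1667)) / 5 = 13.8333/5 = 2.7667
  s[X_3,X_3] = ((2.1667)·(2.1667) + (0.1667)·(0.1667) + (-2.8333)·(-2.8333) + (-2.8333)·(-2.8333) + (3.1667)·(3.1667) + (0.1667)·(0.1667)) / 5 = 30.8333/5 = 6.1667
  Sample standard deviations s_i = √(s[i,i]):
  s(X_1) = √(2.5667) = 1.6021
  s(X_2) = √(1.3667) = 1.169
  s(X_3) = √(6.1667) = 2.4833

Step 3 — r_{ij} = s_{ij} / (s_i · s_j):
  r[X_1,X_1] = 1 (diagonal).
  r[X_1,X_2] = -0.4333 / (1.6021 · 1.169) = -0.4333 / 1.8729 = -0.2314
  r[X_1,X_3] = -1.2333 / (1.6021 · 2.4833) = -1.2333 / 3.9784 = -0.31
  r[X_2,X_2] = 1 (diagonal).
  r[X_2,X_3] = 2.7667 / (1.169 · 2.4833) = 2.7667 / 2.9031 = 0.953
  r[X_3,X_3] = 1 (diagonal).

R is symmetric with unit diagonal. Assembling:

R = [[1, -0.2314, -0.31],
 [-0.2314, 1, 0.953],
 [-0.31, 0.953, 1]]


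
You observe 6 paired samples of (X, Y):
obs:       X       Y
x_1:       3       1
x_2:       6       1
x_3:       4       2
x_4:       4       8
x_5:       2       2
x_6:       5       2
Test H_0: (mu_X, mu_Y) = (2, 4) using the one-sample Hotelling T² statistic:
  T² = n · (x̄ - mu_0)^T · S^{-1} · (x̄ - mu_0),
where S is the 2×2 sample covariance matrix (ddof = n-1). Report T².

Step 1 — sample mean vector:
  mean(X) = (3 + 6 + 4 + 4 + 2 + 5) / 6 = 24/6 = 4
  mean(Y) = (1 + 1 + 2 + 8 + 2 + 2) / 6 = 16/6 = 2.6667
  x̄ = (4, 2.6667),  deviation x̄ - mu_0 = (4, 2.6667) - (2, 4) = (2, -1.3333).

Step 2 — sample covariance matrix, S[i,j] = (1/(n-1)) · Σ_k (x_{k,i} - mean_i) · (x_{k,j} - mean_j), divisor n-1 = 5:
  S[X,X] = ((-1)·(-1) + (2)·(2) + (0)·(0) + (0)·(0) + (-2)·(-2) + (1)·(1)) / 5 = 10/5 = 2
  S[X,Y] = ((-1)·(-1.6667) + (2)·(-1.6667) + (0)·(-0.6667) + (0)·(5.3333) + (-2)·(-0.6667) + (1)·(-0.6667)) / 5 = -1/5 = -0.2
  S[Y,Y] = ((-1.6667)·(-1.6667) + (-1.6667)·(-1.6667) + (-0.6667)·(-0.6667) + (5.3333)·(5.3333) + (-0.6667)·(-0.6667) + (-0.6667)·(-0.6667)) / 5 = 35.3333/5 = 7.0667
  S = [[2, -0.2],
 [-0.2, 7.0667]].

Step 3 — invert S. det(S) = 2·7.0667 - (-0.2)² = 14.0933.
  S^{-1} = (1/det) · [[d, -b], [-b, a]] = [[0.5014, 0.0142],
 [0.0142, 0.1419]].

Step 4 — quadratic form (x̄ - mu_0)^T · S^{-1} · (x̄ - mu_0):
  S^{-1} · (x̄ - mu_0) = (0.9839, -0.1608),
  (x̄ - mu_0)^T · [...] = (2)·(0.9839) + (-1.3333)·(-0.1608) = 2.1823.

Step 5 — scale by n: T² = 6 · 2.1823 = 13.0937.

T² ≈ 13.0937


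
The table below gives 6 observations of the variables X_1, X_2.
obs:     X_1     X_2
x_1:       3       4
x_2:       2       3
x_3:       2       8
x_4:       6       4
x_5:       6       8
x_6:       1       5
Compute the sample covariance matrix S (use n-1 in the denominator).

Step 1 — column means:
  mean(X_1) = (3 + 2 + 2 + 6 + 6 + 1) / 6 = 20/6 = 3.3333
  mean(X_2) = (4 + 3 + 8 + 4 + 8 + 5) / 6 = 32/6 = 5.3333

Step 2 — sample covariance S[i,j] = (1/(n-1)) · Σ_k (x_{k,i} - mean_i) · (x_{k,j} - mean_j), with n-1 = 5.
  S[X_1,X_1] = ((-0.3333)·(-0.3333) + (-1.3333)·(-1.3333) + (-1.3333)·(-1.3333) + (2.6667)·(2.6667) + (2.6667)·(2.6667) + (-2.3333)·(-2.3333)) / 5 = 23.3333/5 = 4.6667
  S[X_1,X_2] = ((-0.3333)·(-1.3333) + (-1.3333)·(-2.3333) + (-1.3333)·(2.6667) + (2.6667)·(-1.3333) + (2.6667)·(2.6667) + (-2.3333)·(-0.3333)) / 5 = 4.3333/5 = 0.8667
  S[X_2,X_2] = ((-1.3333)·(-1.3333) + (-2.3333)·(-2.3333) + (2.6667)·(2.6667) + (-1.3333)·(-1.3333) + (2.6667)·(2.6667) + (-0.3333)·(-0.3333)) / 5 = 23.3333/5 = 4.6667

S is symmetric (S[j,i] = S[i,j]). Assembling:

S = [[4.6667, 0.8667],
 [0.8667, 4.6667]]


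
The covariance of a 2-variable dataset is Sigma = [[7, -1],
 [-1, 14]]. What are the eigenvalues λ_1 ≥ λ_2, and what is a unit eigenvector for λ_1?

Step 1 — characteristic polynomial of 2×2 Sigma:
  det(Sigma - λI) = λ² - trace · λ + det = 0.
  trace = 7 + 14 = 21, det = 7·14 - (-1)² = 97.
Step 2 — discriminant:
  Δ = trace² - 4·det = 441 - 388 = 53.
Step 3 — eigenvalues:
  λ = (trace ± √Δ)/2 = (21 ± 7.2801)/2,
  λ_1 = 14.1401,  λ_2 = 6.8599.

Step 4 — unit eigenvector for λ_1: solve (Sigma - λ_1 I)v = 0. First row:
  (7 - 14.1401)·v_x + (-1)·v_y = 0, i.e. (-7.1401)·v_x + (-1)·v_y = 0,
  so v ∝ (b, λ_1 - a) = (-1, 7.1401); multiply by -1 so the first entry is positive: u = (1, -7.1401).
  ||u|| = √((1)² + (-7.1401)²) = √(51.9804) ≈ 7.2097,
  v_1 = u/||u|| ≈ (0.1387, -0.9903) (||v_1|| = 1).

λ_1 = 14.1401,  λ_2 = 6.8599;  v_1 ≈ (0.1387, -0.9903)


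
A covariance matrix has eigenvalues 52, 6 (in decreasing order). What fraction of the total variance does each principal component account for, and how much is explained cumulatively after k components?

Step 1 — total variance = trace(Sigma) = Σ λ_i = 52 + 6 = 58.

Step 2 — fraction explained by component i = λ_i / Σ λ:
  PC1: 52/58 = 0.8966
  PC2: 6/58 = 0.1034

Step 3 — cumulative fraction after k components = (λ_1 + ... + λ_k) / Σ λ:
  k = 1: 52/58 = 0.8966
  k = 2: (52 + 6)/58 = 58/58 = 1

Summary (fraction, with percent):

explained: PC1 0.8966 (89.66%), PC2 0.1034 (10.34%);  cumulative: 0.8966, 1


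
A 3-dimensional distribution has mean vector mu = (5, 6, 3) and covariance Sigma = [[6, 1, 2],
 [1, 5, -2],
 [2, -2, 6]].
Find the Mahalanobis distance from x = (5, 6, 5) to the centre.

Step 1 — centre the observation: (x - mu) = (0, 0, 2).

Step 2 — invert Sigma (cofactor / det for 3×3, or solve directly):
  Sigma^{-1} = [[0.2131, -0.082, -0.0984],
 [-0.082, 0.2623, 0.1148],
 [-0.0984, 0.1148, 0.2377]].

Step 3 — form the quadratic (x - mu)^T · Sigma^{-1} · (x - mu):
  Sigma^{-1} · (x - mu) = (-0.1967, 0.2295, 0.4754).
  (x - mu)^T · [Sigma^{-1} · (x - mu)] = (0)·(-0.1967) + (0)·(0.2295) + (2)·(0.4754) = 0.9508.

Step 4 — take square root: d = √(0.9508) ≈ 0.9751.

d(x, mu) = √(0.9508) ≈ 0.9751


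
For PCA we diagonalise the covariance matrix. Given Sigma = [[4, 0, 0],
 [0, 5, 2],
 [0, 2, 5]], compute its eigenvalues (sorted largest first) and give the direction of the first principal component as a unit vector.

Step 1 — characteristic polynomial p(λ) = det(λI - Sigma) = λ³ - tr·λ² + c_1·λ - det, where tr = trace, c_1 = sum of the principal 2×2 minors, det = det(Sigma):
  tr = 4 + 5 + 5 = 14,
  c_1 = (4·5 - (0)²) + (4·5 - (0)²) + (5·5 - (2)²) = 20 + 20 + 21 = 61,
  det = 4·(5·5 - (2)²) - (0)·((0)·5 - (2)·(0)) + (0)·((0)·(2) - 5·(0)) = 4·(21) - (0)·(0) + (0)·(0) = 84.
  So p(λ) = λ³ - 14λ² + 61λ - 84.
Step 2 — look for an integer root (rational root theorem: any rational root is an integer divisor of 84). Testing λ = 3:
  p(3) = 27 - 126 + 183 - 84 = 0  ✓
  Dividing out (λ - 3): p(λ) = (λ - 3)(λ² - 11λ + 28).
Step 3 — remaining eigenvalues from the quadratic λ² - 11λ + 28 = 0:
  Δ = 11² - 4·28 = 121 - 112 = 9,  λ = (11 ± √9)/2 = (11 ± 3)/2 = 7 or 4.
  Sorted: λ_1 = 7,  λ_2 = 4,  λ_3 = 3  (check: sum = 14 = tr ✓).

Step 4 — unit eigenvector for λ_1 = 7: v spans the null space of (Sigma - λ_1 I), whose rows are
  r_1 = (-3, 0, 0),  r_2 = (0, -2, 2),  r_3 = (0, 2, -2).
  v is orthogonal to every row, so take v ∝ r_1 × r_2 = ((0)·(2) - (0)·(-2), (0)·(0) - (-3)·(2), (-3)·(-2) - (0)·(0)) = (0, 6, 6).
  Rescale (divide by 6): u = (0, 1, 1).
  ||u|| = √((0)² + (1)² + (1)²) = √(2) ≈ 1.4142,  v_1 = u/||u|| ≈ (0, 0.7071, 0.7071) (||v_1|| = 1).

λ_1 = 7,  λ_2 = 4,  λ_3 = 3;  v_1 ≈ (0, 0.7071, 0.7071)


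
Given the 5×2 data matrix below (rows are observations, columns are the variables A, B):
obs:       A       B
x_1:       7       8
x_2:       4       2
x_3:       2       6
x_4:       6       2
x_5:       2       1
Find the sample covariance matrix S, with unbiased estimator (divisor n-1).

Step 1 — column means:
  mean(A) = (7 + 4 + 2 + 6 + 2) / 5 = 21/5 = 4.2
  mean(B) = (8 + 2 + 6 + 2 + 1) / 5 = 19/5 = 3.8

Step 2 — sample covariance S[i,j] = (1/(n-1)) · Σ_k (x_{k,i} - mean_i) · (x_{k,j} - mean_j), with n-1 = 4.
  S[A,A] = ((2.8)·(2.8) + (-0.2)·(-0.2) + (-2.2)·(-2.2) + (1.8)·(1.8) + (-2.2)·(-2.2)) / 4 = 20.8/4 = 5.2
  S[A,B] = ((2.8)·(4.2) + (-0.2)·(-1.8) + (-2.2)·(2.2) + (1.8)·(-1.8) + (-2.2)·(-2.8)) / 4 = 10.2/4 = 2.55
  S[B,B] = ((4.2)·(4.2) + (-1.8)·(-1.8) + (2.2)·(2.2) + (-1.8)·(-1.8) + (-2.8)·(-2.8)) / 4 = 36.8/4 = 9.2

S is symmetric (S[j,i] = S[i,j]). Assembling:

S = [[5.2, 2.55],
 [2.55, 9.2]]


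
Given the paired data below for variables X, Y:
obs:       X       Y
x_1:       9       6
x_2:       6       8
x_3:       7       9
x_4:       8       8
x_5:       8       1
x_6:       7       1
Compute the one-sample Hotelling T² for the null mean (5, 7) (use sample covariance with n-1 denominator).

Step 1 — sample mean vector:
  mean(X) = (9 + 6 + 7 + 8 + 8 + 7) / 6 = 45/6 = 7.5
  mean(Y) = (6 + 8 + 9 + 8 + 1 + 1) / 6 = 33/6 = 5.5
  x̄ = (7.5, 5.5),  deviation x̄ - mu_0 = (7.5, 5.5) - (5, 7) = (2.5, -1.5).

Step 2 — sample covariance matrix, S[i,j] = (1/(n-1)) · Σ_k (x_{k,i} - mean_i) · (x_{k,j} - mean_j), divisor n-1 = 5:
  S[X,X] = ((1.5)·(1.5) + (-1.5)·(-1.5) + (-0.5)·(-0.5) + (0.5)·(0.5) + (0.5)·(0.5) + (-0.5)·(-0.5)) / 5 = 5.5/5 = 1.1
  S[X,Y] = ((1.5)·(0.5) + (-1.5)·(2.5) + (-0.5)·(3.5) + (0.5)·(2.5) + (0.5)·(-4.5) + (-0.5)·(-4.5)) / 5 = -3.5/5 = -0.7
  S[Y,Y] = ((0.5)·(0.5) + (2.5)·(2.5) + (3.5)·(3.5) + (2.5)·(2.5) + (-4.5)·(-4.5) + (-4.5)·(-4.5)) / 5 = 65.5/5 = 13.1
  S = [[1.1, -0.7],
 [-0.7, 13.1]].

Step 3 — invert S. det(S) = 1.1·13.1 - (-0.7)² = 13.92.
  S^{-1} = (1/det) · [[d, -b], [-b, a]] = [[0.9411, 0.0503],
 [0.0503, 0.079]].

Step 4 — quadratic form (x̄ - mu_0)^T · S^{-1} · (x̄ - mu_0):
  S^{-1} · (x̄ - mu_0) = (2.2773, 0.0072),
  (x̄ - mu_0)^T · [...] = (2.5)·(2.2773) + (-1.5)·(0.0072) = 5.6825.

Step 5 — scale by n: T² = 6 · 5.6825 = 34.0948.

T² ≈ 34.0948


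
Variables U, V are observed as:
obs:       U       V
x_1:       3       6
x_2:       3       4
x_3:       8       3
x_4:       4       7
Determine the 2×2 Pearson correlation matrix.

Step 1 — column means:
  mean(U) = (3 + 3 + 8 + 4) / 4 = 18/4 = 4.5
  mean(V) = (6 + 4 + 3 + 7) / 4 = 20/4 = 5

Step 2 — sample variances and covariances s[i,j] = (1/(n-1)) · Σ_k (x_{k,i} - mean_i) · (x_{k,j} - mean_j), with n-1 = 3:
  s[U,U] = ((-1.5)·(-1.5) + (-1.5)·(-1.5) + (3.5)·(3.5) + (-0.5)·(-0.5)) / 3 = 17/3 = 5.6667
  s[U,V] = ((-1.5)·(1) + (-1.5)·(-1) + (3.5)·(-2) + (-0.5)·(2)) / 3 = -8/3 = -2.6667
  s[V,V] = ((1)·(1) + (-1)·(-1) + (-2)·(-2) + (2)·(2)) / 3 = 10/3 = 3.3333
  Sample standard deviations s_i = √(s[i,i]):
  s(U) = √(5.6667) = 2.3805
  s(V) = √(3.3333) = 1.8257

Step 3 — r_{ij} = s_{ij} / (s_i · s_j):
  r[U,U] = 1 (diagonal).
  r[U,V] = -2.6667 / (2.3805 · 1.8257) = -2.6667 / 4.3461 = -0.6136
  r[V,V] = 1 (diagonal).

R is symmetric with unit diagonal. Assembling:

R = [[1, -0.6136],
 [-0.6136, 1]]


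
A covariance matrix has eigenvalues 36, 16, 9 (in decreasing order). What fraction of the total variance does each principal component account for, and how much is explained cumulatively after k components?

Step 1 — total variance = trace(Sigma) = Σ λ_i = 36 + 16 + 9 = 61.

Step 2 — fraction explained by component i = λ_i / Σ λ:
  PC1: 36/61 = 0.5902
  PC2: 16/61 = 0.2623
  PC3: 9/61 = 0.1475

Step 3 — cumulative fraction after k components = (λ_1 + ... + λ_k) / Σ λ:
  k = 1: 36/61 = 0.5902
  k = 2: (36 + 16)/61 = 52/61 = 0.8525
  k = 3: (36 + 16 + 9)/61 = 61/61 = 1

Summary (fraction, with percent):

explained: PC1 0.5902 (59.02%), PC2 0.2623 (26.23%), PC3 0.1475 (14.75%);  cumulative: 0.5902, 0.8525, 1


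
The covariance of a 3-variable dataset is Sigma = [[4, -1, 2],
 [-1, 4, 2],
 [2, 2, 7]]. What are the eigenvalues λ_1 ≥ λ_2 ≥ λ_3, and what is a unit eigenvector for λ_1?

Step 1 — characteristic polynomial p(λ) = det(λI - Sigma) = λ³ - tr·λ² + c_1·λ - det, where tr = trace, c_1 = sum of the principal 2×2 minors, det = det(Sigma):
  tr = 4 + 4 + 7 = 15,
  c_1 = (4·4 - (-1)²) + (4·7 - (2)²) + (4·7 - (2)²) = 15 + 24 + 24 = 63,
  det = 4·(4·7 - (2)²) - (-1)·((-1)·7 - (2)·(2)) + (2)·((-1)·(2) - 4·(2)) = 4·(24) - (-1)·(-11) + (2)·(-10) = 65.
  So p(λ) = λ³ - 15λ² + 63λ - 65.
Step 2 — look for an integer root (rational root theorem: any rational root is an integer divisor of 65). Testing λ = 5:
  p(5) = 125 - 375 + 315 - 65 = 0  ✓
  Dividing out (λ - 5): p(λ) = (λ - 5)(λ² - 10λ + 13).
Step 3 — remaining eigenvalues from the quadratic λ² - 10λ + 13 = 0:
  Δ = 10² - 4·13 = 100 - 52 = 48,  λ = (10 ± √48)/2 = (10 ± 6.9282)/2 ≈ 8.4641 or 1.5359.
  Sorted: λ_1 = 8.4641,  λ_2 = 5,  λ_3 = 1.5359  (check: sum = 15 = tr ✓).

Step 4 — unit eigenvector for λ_1 ≈ 8.4641: v spans the null space of (Sigma - λ_1 I), whose rows are
  r_1 = (-4.4641, -1, 2),  r_2 = (-1, -4.4641, 2),  r_3 = (2, 2, -1.4641).
  v is orthogonal to every row, so take v ∝ r_1 × r_2 = ((-1)·(2) - (2)·(-4.4641), (2)·(-1) - (-4.4641)·(2), (-4.4641)·(-4.4641) - (-1)·(-1)) ≈ (6.9282, 6.9282, 18.9282).
  Let u = (6.9282, 6.9282, 18.9282).
  ||u|| = √((6.9282)² + (6.9282)² + (18.9282)²) = √(454.2769) ≈ 21.3138,  v_1 = u/||u|| ≈ (0.3251, 0.3251, 0.8881) (||v_1|| = 1).

λ_1 = 8.4641,  λ_2 = 5,  λ_3 = 1.5359;  v_1 ≈ (0.3251, 0.3251, 0.8881)
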